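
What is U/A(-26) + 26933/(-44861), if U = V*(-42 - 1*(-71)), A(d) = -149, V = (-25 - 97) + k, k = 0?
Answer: 154705201/6684289 ≈ 23.145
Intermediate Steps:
V = -122 (V = (-25 - 97) + 0 = -122 + 0 = -122)
U = -3538 (U = -122*(-42 - 1*(-71)) = -122*(-42 + 71) = -122*29 = -3538)
U/A(-26) + 26933/(-44861) = -3538/(-149) + 26933/(-44861) = -3538*(-1/149) + 26933*(-1/44861) = 3538/149 - 26933/44861 = 154705201/6684289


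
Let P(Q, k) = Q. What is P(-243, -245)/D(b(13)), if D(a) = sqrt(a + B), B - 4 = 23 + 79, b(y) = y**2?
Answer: -243*sqrt(11)/55 ≈ -14.653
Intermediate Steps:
B = 106 (B = 4 + (23 + 79) = 4 + 102 = 106)
D(a) = sqrt(106 + a) (D(a) = sqrt(a + 106) = sqrt(106 + a))
P(-243, -245)/D(b(13)) = -243/sqrt(106 + 13**2) = -243/sqrt(106 + 169) = -243*sqrt(11)/55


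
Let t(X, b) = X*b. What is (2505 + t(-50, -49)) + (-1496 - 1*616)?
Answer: 2843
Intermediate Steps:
(2505 + t(-50, -49)) + (-1496 - 1*616) = (2505 - 50*(-49)) + (-1496 - 1*616) = (2505 + 2450) + (-1496 - 616) = 4955 - 2112 = 2843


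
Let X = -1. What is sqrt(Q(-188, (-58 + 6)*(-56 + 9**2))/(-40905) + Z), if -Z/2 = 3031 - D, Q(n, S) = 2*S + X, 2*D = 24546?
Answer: 13*sqrt(251036005)/1515 ≈ 135.96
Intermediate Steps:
D = 12273 (D = (1/2)*24546 = 12273)
Q(n, S) = -1 + 2*S (Q(n, S) = 2*S - 1 = -1 + 2*S)
Z = 18484 (Z = -2*(3031 - 1*12273) = -2*(3031 - 12273) = -2*(-9242) = 18484)
sqrt(Q(-188, (-58 + 6)*(-56 + 9**2))/(-40905) + Z) = sqrt((-1 + 2*((-58 + 6)*(-56 + 9**2)))/(-40905) + 18484) = sqrt((-1 + 2*(-52*(-56 + 81)))*(-1/40905) + 18484) = sqrt((-1 + 2*(-52*25))*(-1/40905) + 18484) = sqrt((-1 + 2*(-1300))*(-1/40905) + 18484) = sqrt((-1 - 2600)*(-1/40905) + 18484) = sqrt(-2601*(-1/40905) + 18484) = sqrt(289/4545 + 18484) = sqrt(84010069/4545) = 13*sqrt(251036005)/1515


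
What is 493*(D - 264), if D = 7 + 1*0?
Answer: -126701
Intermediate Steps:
D = 7 (D = 7 + 0 = 7)
493*(D - 264) = 493*(7 - 264) = 493*(-257) = -126701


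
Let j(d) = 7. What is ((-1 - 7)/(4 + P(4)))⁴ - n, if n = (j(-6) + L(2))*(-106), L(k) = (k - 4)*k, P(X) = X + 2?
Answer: 199006/625 ≈ 318.41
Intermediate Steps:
P(X) = 2 + X
L(k) = k*(-4 + k) (L(k) = (-4 + k)*k = k*(-4 + k))
n = -318 (n = (7 + 2*(-4 + 2))*(-106) = (7 + 2*(-2))*(-106) = (7 - 4)*(-106) = 3*(-106) = -318)
((-1 - 7)/(4 + P(4)))⁴ - n = ((-1 - 7)/(4 + (2 + 4)))⁴ - 1*(-318) = (-8/(4 + 6))⁴ + 318 = (-8/10)⁴ + 318 = (-8*⅒)⁴ + 318 = (-⅘)⁴ + 318 = 256/625 + 318 = 199006/625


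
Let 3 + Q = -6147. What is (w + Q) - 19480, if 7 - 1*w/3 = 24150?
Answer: -98059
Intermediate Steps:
w = -72429 (w = 21 - 3*24150 = 21 - 72450 = -72429)
Q = -6150 (Q = -3 - 6147 = -6150)
(w + Q) - 19480 = (-72429 - 6150) - 19480 = -78579 - 19480 = -98059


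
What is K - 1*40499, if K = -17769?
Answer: -58268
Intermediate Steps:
K - 1*40499 = -17769 - 1*40499 = -17769 - 40499 = -58268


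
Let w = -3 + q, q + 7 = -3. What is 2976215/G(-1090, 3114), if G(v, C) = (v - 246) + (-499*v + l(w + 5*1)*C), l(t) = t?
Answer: 2976215/517662 ≈ 5.7493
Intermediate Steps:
q = -10 (q = -7 - 3 = -10)
w = -13 (w = -3 - 10 = -13)
G(v, C) = -246 - 498*v - 8*C (G(v, C) = (v - 246) + (-499*v + (-13 + 5*1)*C) = (-246 + v) + (-499*v + (-13 + 5)*C) = (-246 + v) + (-499*v - 8*C) = -246 - 498*v - 8*C)
2976215/G(-1090, 3114) = 2976215/(-246 - 498*(-1090) - 8*3114) = 2976215/(-246 + 542820 - 24912) = 2976215/517662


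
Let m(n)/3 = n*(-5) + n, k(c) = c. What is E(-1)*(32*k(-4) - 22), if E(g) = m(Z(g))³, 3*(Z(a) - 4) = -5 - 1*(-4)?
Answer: 12777600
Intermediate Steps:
Z(a) = 11/3 (Z(a) = 4 + (-5 - 1*(-4))/3 = 4 + (-5 + 4)/3 = 4 + (⅓)*(-1) = 4 - ⅓ = 11/3)
m(n) = -12*n (m(n) = 3*(n*(-5) + n) = 3*(-5*n + n) = 3*(-4*n) = -12*n)
E(g) = -85184 (E(g) = (-12*11/3)³ = (-44)³ = -85184)
E(-1)*(32*k(-4) - 22) = -85184*(32*(-4) - 22) = -85184*(-128 - 22) = -85184*(-150) = 12777600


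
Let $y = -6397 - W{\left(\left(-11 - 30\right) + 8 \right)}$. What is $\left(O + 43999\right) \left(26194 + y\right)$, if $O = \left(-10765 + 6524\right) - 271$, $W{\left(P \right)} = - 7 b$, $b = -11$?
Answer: $778683640$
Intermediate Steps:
$W{\left(P \right)} = 77$ ($W{\left(P \right)} = \left(-7\right) \left(-11\right) = 77$)
$O = -4512$ ($O = -4241 - 271 = -4512$)
$y = -6474$ ($y = -6397 - 77 = -6474$)
$\left(O + 43999\right) \left(26194 + y\right) = \left(-4512 + 43999\right) \left(26194 - 6474\right) = 39487 \cdot 19720 = 778683640$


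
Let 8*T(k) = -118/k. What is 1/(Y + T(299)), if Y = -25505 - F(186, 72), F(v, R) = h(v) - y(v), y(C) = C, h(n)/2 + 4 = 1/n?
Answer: -111228/2815298591 ≈ -3.9508e-5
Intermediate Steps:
h(n) = -8 + 2/n
T(k) = -59/(4*k) (T(k) = (-118/k)/8 = -59/(4*k))
F(v, R) = -8 - v + 2/v (F(v, R) = (-8 + 2/v) - v = -8 - v + 2/v)
Y = -2353924/93 (Y = -25505 - (-8 - 1*186 + 2/186) = -25505 - (-8 - 186 + 2*(1/186)) = -25505 - (-8 - 186 + 1/93) = -25505 - 1*(-18041/93) = -25505 + 18041/93 = -2353924/93 ≈ -25311.)
1/(Y + T(299)) = 1/(-2353924/93 - 59/4/299) = 1/(-2353924/93 - 59/4*1/299) = 1/(-2353924/93 - 59/1196) = 1/(-2815298591/111228) = -111228/2815298591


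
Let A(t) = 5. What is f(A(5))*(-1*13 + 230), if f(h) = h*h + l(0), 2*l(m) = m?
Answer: 5425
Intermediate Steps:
l(m) = m/2
f(h) = h² (f(h) = h*h + (½)*0 = h² + 0 = h²)
f(A(5))*(-1*13 + 230) = 5²*(-1*13 + 230) = 25*(-13 + 230) = 25*217 = 5425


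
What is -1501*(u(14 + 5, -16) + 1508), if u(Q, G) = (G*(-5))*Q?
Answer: -4545028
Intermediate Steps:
u(Q, G) = -5*G*Q (u(Q, G) = (-5*G)*Q = -5*G*Q)
-1501*(u(14 + 5, -16) + 1508) = -1501*(-5*(-16)*(14 + 5) + 1508) = -1501*(-5*(-16)*19 + 1508) = -1501*(1520 + 1508) = -1501*3028 = -4545028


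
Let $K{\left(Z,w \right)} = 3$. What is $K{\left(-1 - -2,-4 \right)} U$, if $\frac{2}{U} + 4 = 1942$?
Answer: $\frac{1}{323} \approx 0.003096$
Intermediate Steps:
$U = \frac{1}{969}$ ($U = \frac{2}{-4 + 1942} = \frac{2}{1938} = 2 \cdot \frac{1}{1938} = \frac{1}{969} \approx 0.001032$)
$K{\left(-1 - -2,-4 \right)} U = 3 \cdot \frac{1}{969} = \frac{1}{323}$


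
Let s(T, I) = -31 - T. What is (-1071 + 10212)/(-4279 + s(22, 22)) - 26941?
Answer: -38905851/1444 ≈ -26943.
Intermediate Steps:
(-1071 + 10212)/(-4279 + s(22, 22)) - 26941 = (-1071 + 10212)/(-4279 + (-31 - 1*22)) - 26941 = 9141/(-4279 + (-31 - 22)) - 26941 = 9141/(-4279 - 53) - 26941 = 9141/(-4332) - 26941 = 9141*(-1/4332) - 26941 = -3047/1444 - 26941 = -38905851/1444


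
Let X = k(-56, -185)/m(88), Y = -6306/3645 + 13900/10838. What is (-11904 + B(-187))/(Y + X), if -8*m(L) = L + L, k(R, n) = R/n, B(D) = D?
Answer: 32400525896145/1236091492 ≈ 26212.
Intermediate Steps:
m(L) = -L/4 (m(L) = -(L + L)/8 = -L/4)
Y = -2946488/6584085 (Y = -6306*1/3645 + 13900*(1/10838) = -2102/1215 + 6950/5419 = -2946488/6584085 ≈ -0.44752)
X = -28/2035 (X = (-56/(-185))/((-¼*88)) = -56*(-1/185)/(-22) = (56/185)*(-1/22) = -28/2035 ≈ -0.013759)
(-11904 + B(-187))/(Y + X) = (-11904 - 187)/(-2946488/6584085 - 28/2035) = -12091/(-1236091492/2679722595) = -12091*(-2679722595/1236091492) = 32400525896145/1236091492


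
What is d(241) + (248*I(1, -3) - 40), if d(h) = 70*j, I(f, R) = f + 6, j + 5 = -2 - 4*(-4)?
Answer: 2326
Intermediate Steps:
j = 9 (j = -5 + (-2 - 4*(-4)) = -5 + (-2 + 16) = -5 + 14 = 9)
I(f, R) = 6 + f
d(h) = 630 (d(h) = 70*9 = 630)
d(241) + (248*I(1, -3) - 40) = 630 + (248*(6 + 1) - 40) = 630 + (248*7 - 40) = 630 + (1736 - 40) = 630 + 1696 = 2326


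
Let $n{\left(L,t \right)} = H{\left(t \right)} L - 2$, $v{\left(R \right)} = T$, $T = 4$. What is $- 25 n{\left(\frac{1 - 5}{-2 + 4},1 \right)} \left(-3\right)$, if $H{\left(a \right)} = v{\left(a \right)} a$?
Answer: $-750$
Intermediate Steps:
$v{\left(R \right)} = 4$
$H{\left(a \right)} = 4 a$
$n{\left(L,t \right)} = -2 + 4 L t$ ($n{\left(L,t \right)} = 4 t L - 2 = 4 L t - 2 = -2 + 4 L t$)
$- 25 n{\left(\frac{1 - 5}{-2 + 4},1 \right)} \left(-3\right) = - 25 \left(-2 + 4 \frac{1 - 5}{-2 + 4} \cdot 1\right) \left(-3\right) = - 25 \left(-2 + 4 \left(- \frac{4}{2}\right) 1\right) \left(-3\right) = - 25 \left(-2 + 4 \left(\left(-4\right) \frac{1}{2}\right) 1\right) \left(-3\right) = - 25 \left(-2 + 4 \left(-2\right) 1\right) \left(-3\right) = - 25 \left(-2 - 8\right) \left(-3\right) = \left(-25\right) \left(-10\right) \left(-3\right) = 250 \left(-3\right) = -750$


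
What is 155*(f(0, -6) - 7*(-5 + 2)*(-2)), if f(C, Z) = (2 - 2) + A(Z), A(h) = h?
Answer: -7440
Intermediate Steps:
f(C, Z) = Z (f(C, Z) = (2 - 2) + Z = 0 + Z = Z)
155*(f(0, -6) - 7*(-5 + 2)*(-2)) = 155*(-6 - 7*(-5 + 2)*(-2)) = 155*(-6 - (-21)*(-2)) = 155*(-6 - 7*6) = 155*(-6 - 42) = 155*(-48) = -7440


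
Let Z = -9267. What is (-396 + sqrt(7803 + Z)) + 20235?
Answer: 19839 + 2*I*sqrt(366) ≈ 19839.0 + 38.262*I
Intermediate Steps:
(-396 + sqrt(7803 + Z)) + 20235 = (-396 + sqrt(7803 - 9267)) + 20235 = (-396 + sqrt(-1464)) + 20235 = (-396 + 2*I*sqrt(366)) + 20235 = 19839 + 2*I*sqrt(366)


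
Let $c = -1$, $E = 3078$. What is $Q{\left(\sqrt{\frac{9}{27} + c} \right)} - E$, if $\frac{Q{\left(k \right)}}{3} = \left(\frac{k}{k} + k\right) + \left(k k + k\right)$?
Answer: $-3077 + 2 i \sqrt{6} \approx -3077.0 + 4.899 i$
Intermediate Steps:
$Q{\left(k \right)} = 3 + 3 k^{2} + 6 k$ ($Q{\left(k \right)} = 3 \left(\left(\frac{k}{k} + k\right) + \left(k k + k\right)\right) = 3 \left(\left(1 + k\right) + \left(k^{2} + k\right)\right) = 3 \left(\left(1 + k\right) + \left(k + k^{2}\right)\right) = 3 \left(1 + k^{2} + 2 k\right) = 3 + 3 k^{2} + 6 k$)
$Q{\left(\sqrt{\frac{9}{27} + c} \right)} - E = \left(3 + 3 \left(\sqrt{\frac{9}{27} - 1}\right)^{2} + 6 \sqrt{\frac{9}{27} - 1}\right) - 3078 = \left(3 + 3 \left(\sqrt{9 \cdot \frac{1}{27} - 1}\right)^{2} + 6 \sqrt{9 \cdot \frac{1}{27} - 1}\right) - 3078 = \left(3 + 3 \left(\sqrt{\frac{1}{3} - 1}\right)^{2} + 6 \sqrt{\frac{1}{3} - 1}\right) - 3078 = \left(3 + 3 \left(\sqrt{- \frac{2}{3}}\right)^{2} + 6 \sqrt{- \frac{2}{3}}\right) - 3078 = \left(3 + 3 \left(\frac{i \sqrt{6}}{3}\right)^{2} + 6 \frac{i \sqrt{6}}{3}\right) - 3078 = \left(3 + 3 \left(- \frac{2}{3}\right) + 2 i \sqrt{6}\right) - 3078 = \left(3 - 2 + 2 i \sqrt{6}\right) - 3078 = \left(1 + 2 i \sqrt{6}\right) - 3078 = -3077 + 2 i \sqrt{6}$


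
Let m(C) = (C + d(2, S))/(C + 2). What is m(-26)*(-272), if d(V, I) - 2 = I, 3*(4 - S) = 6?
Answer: -748/3 ≈ -249.33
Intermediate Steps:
S = 2 (S = 4 - 1/3*6 = 4 - 2 = 2)
d(V, I) = 2 + I
m(C) = (4 + C)/(2 + C) (m(C) = (C + (2 + 2))/(C + 2) = (C + 4)/(2 + C) = (4 + C)/(2 + C))
m(-26)*(-272) = ((4 - 26)/(2 - 26))*(-272) = (-22/(-24))*(-272) = -1/24*(-22)*(-272) = (11/12)*(-272) = -748/3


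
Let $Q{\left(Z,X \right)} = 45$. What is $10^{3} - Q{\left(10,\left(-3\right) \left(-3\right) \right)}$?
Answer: $955$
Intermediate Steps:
$10^{3} - Q{\left(10,\left(-3\right) \left(-3\right) \right)} = 10^{3} - 45 = 1000 - 45 = 955$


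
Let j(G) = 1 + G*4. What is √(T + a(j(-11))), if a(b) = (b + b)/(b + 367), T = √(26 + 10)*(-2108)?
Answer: I*√4098038/18 ≈ 112.46*I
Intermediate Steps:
j(G) = 1 + 4*G
T = -12648 (T = √36*(-2108) = 6*(-2108) = -12648)
a(b) = 2*b/(367 + b) (a(b) = (2*b)/(367 + b) = 2*b/(367 + b))
√(T + a(j(-11))) = √(-12648 + 2*(1 + 4*(-11))/(367 + (1 + 4*(-11)))) = √(-12648 + 2*(1 - 44)/(367 + (1 - 44))) = √(-12648 + 2*(-43)/(367 - 43)) = √(-12648 + 2*(-43)/324) = √(-12648 + 2*(-43)*(1/324)) = √(-12648 - 43/162) = √(-2049019/162) = I*√4098038/18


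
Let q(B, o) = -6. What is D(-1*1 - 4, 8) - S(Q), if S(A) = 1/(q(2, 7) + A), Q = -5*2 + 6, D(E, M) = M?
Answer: 81/10 ≈ 8.1000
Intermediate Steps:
Q = -4 (Q = -10 + 6 = -4)
S(A) = 1/(-6 + A)
D(-1*1 - 4, 8) - S(Q) = 8 - 1/(-6 - 4) = 8 - 1/(-10) = 8 - 1*(-⅒) = 8 + ⅒ = 81/10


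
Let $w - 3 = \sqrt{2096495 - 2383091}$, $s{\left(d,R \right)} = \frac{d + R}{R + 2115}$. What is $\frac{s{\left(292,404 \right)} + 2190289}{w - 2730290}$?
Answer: $- \frac{15063918091713169}{18777803352802835} - \frac{33104032122 i \sqrt{7961}}{18777803352802835} \approx -0.80222 - 0.0001573 i$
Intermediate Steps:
$s{\left(d,R \right)} = \frac{R + d}{2115 + R}$
$w = 3 + 6 i \sqrt{7961}$ ($w = 3 + \sqrt{2096495 - 2383091} = 3 + \sqrt{-286596} = 3 + 6 i \sqrt{7961} \approx 3.0 + 535.35 i$)
$\frac{s{\left(292,404 \right)} + 2190289}{w - 2730290} = \frac{\frac{404 + 292}{2115 + 404} + 2190289}{\left(3 + 6 i \sqrt{7961}\right) - 2730290} = \frac{\frac{1}{2519} \cdot 696 + 2190289}{-2730287 + 6 i \sqrt{7961}} = \frac{\frac{696}{2519} + 2190289}{-2730287 + 6 i \sqrt{7961}} = \frac{5517338687}{2519 \left(-2730287 + 6 i \sqrt{7961}\right)}$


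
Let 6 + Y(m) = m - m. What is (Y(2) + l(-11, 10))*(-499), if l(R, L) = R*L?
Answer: 57884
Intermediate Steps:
Y(m) = -6 (Y(m) = -6 + (m - m) = -6 + 0 = -6)
l(R, L) = L*R
(Y(2) + l(-11, 10))*(-499) = (-6 + 10*(-11))*(-499) = (-6 - 110)*(-499) = -116*(-499) = 57884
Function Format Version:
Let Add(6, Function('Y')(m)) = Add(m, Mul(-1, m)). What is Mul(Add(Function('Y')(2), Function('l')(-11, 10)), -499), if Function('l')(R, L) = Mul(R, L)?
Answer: 57884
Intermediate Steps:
Function('Y')(m) = -6 (Function('Y')(m) = Add(-6, Add(m, Mul(-1, m))) = Add(-6, 0) = -6)
Function('l')(R, L) = Mul(L, R)
Mul(Add(Function('Y')(2), Function('l')(-11, 10)), -499) = Mul(Add(-6, Mul(10, -11)), -499) = Mul(Add(-6, -110), -499) = Mul(-116, -499) = 57884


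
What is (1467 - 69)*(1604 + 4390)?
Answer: 8379612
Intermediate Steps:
(1467 - 69)*(1604 + 4390) = 1398*5994 = 8379612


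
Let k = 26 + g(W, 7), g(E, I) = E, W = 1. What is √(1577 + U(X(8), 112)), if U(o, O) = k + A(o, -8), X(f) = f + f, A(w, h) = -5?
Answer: √1599 ≈ 39.987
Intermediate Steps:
k = 27 (k = 26 + 1 = 27)
X(f) = 2*f
U(o, O) = 22 (U(o, O) = 27 - 5 = 22)
√(1577 + U(X(8), 112)) = √(1577 + 22) = √1599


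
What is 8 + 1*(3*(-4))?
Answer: -4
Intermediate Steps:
8 + 1*(3*(-4)) = 8 + 1*(-12) = 8 - 12 = -4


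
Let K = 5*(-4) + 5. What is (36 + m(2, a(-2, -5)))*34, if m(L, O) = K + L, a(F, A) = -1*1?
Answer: 782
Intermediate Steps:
K = -15 (K = -20 + 5 = -15)
a(F, A) = -1
m(L, O) = -15 + L
(36 + m(2, a(-2, -5)))*34 = (36 + (-15 + 2))*34 = (36 - 13)*34 = 23*34 = 782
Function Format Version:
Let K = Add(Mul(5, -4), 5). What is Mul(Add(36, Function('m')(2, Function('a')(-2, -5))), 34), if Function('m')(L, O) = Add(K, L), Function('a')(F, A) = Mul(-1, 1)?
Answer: 782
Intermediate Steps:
K = -15 (K = Add(-20, 5) = -15)
Function('a')(F, A) = -1
Function('m')(L, O) = Add(-15, L)
Mul(Add(36, Function('m')(2, Function('a')(-2, -5))), 34) = Mul(Add(36, Add(-15, 2)), 34) = Mul(Add(36, -13), 34) = Mul(23, 34) = 782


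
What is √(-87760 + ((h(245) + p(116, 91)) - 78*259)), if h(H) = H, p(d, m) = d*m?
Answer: I*√97161 ≈ 311.71*I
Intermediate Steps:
√(-87760 + ((h(245) + p(116, 91)) - 78*259)) = √(-87760 + ((245 + 116*91) - 78*259)) = √(-87760 + ((245 + 10556) - 20202)) = √(-87760 + (10801 - 20202)) = √(-87760 - 9401) = √(-97161) = I*√97161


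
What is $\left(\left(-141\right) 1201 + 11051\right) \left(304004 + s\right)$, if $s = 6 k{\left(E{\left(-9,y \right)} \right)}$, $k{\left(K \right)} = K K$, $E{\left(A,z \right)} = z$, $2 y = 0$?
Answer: $-48120793160$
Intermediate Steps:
$y = 0$ ($y = \frac{1}{2} \cdot 0 = 0$)
$k{\left(K \right)} = K^{2}$
$s = 0$ ($s = 6 \cdot 0^{2} = 6 \cdot 0 = 0$)
$\left(\left(-141\right) 1201 + 11051\right) \left(304004 + s\right) = \left(\left(-141\right) 1201 + 11051\right) \left(304004 + 0\right) = \left(-169341 + 11051\right) 304004 = \left(-158290\right) 304004 = -48120793160$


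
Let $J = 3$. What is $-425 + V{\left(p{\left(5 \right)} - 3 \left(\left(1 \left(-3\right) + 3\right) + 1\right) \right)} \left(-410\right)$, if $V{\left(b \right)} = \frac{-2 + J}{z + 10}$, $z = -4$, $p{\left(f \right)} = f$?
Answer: $- \frac{1480}{3} \approx -493.33$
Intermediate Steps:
$V{\left(b \right)} = \frac{1}{6}$ ($V{\left(b \right)} = \frac{-2 + 3}{-4 + 10} = 1 \cdot \frac{1}{6} = \frac{1}{6}$)
$-425 + V{\left(p{\left(5 \right)} - 3 \left(\left(1 \left(-3\right) + 3\right) + 1\right) \right)} \left(-410\right) = -425 + \frac{1}{6} \left(-410\right) = -425 - \frac{205}{3} = - \frac{1480}{3}$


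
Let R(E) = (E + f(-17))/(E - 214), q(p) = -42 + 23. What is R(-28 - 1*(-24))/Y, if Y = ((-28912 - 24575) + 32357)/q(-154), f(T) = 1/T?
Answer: 1311/78307780 ≈ 1.6742e-5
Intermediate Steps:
q(p) = -19
Y = 21130/19 (Y = ((-28912 - 24575) + 32357)/(-19) = (-53487 + 32357)*(-1/19) = -21130*(-1/19) = 21130/19 ≈ 1112.1)
R(E) = (-1/17 + E)/(-214 + E) (R(E) = (E + 1/(-17))/(E - 214) = (E - 1/17)/(-214 + E) = (-1/17 + E)/(-214 + E))
R(-28 - 1*(-24))/Y = ((-1/17 + (-28 - 1*(-24)))/(-214 + (-28 - 1*(-24))))/(21130/19) = ((-1/17 + (-28 + 24))/(-214 + (-28 + 24)))*(19/21130) = ((-1/17 - 4)/(-214 - 4))*(19/21130) = (-69/17/(-218))*(19/21130) = -1/218*(-69/17)*(19/21130) = (69/3706)*(19/21130) = 1311/78307780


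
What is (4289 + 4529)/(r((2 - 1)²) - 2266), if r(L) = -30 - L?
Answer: -8818/2297 ≈ -3.8389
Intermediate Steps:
(4289 + 4529)/(r((2 - 1)²) - 2266) = (4289 + 4529)/((-30 - (2 - 1)²) - 2266) = 8818/((-30 - 1*1²) - 2266) = 8818/((-30 - 1*1) - 2266) = 8818/((-30 - 1) - 2266) = 8818/(-31 - 2266) = 8818/(-2297) = 8818*(-1/2297) = -8818/2297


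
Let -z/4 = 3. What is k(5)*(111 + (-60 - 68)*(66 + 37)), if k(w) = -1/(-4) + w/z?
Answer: 13073/6 ≈ 2178.8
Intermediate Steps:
z = -12 (z = -4*3 = -12)
k(w) = 1/4 - w/12 (k(w) = -1/(-4) + w/(-12) = -1*(-1/4) + w*(-1/12) = 1/4 - w/12)
k(5)*(111 + (-60 - 68)*(66 + 37)) = (1/4 - 1/12*5)*(111 + (-60 - 68)*(66 + 37)) = (1/4 - 5/12)*(111 - 128*103) = -(111 - 13184)/6 = -1/6*(-13073) = 13073/6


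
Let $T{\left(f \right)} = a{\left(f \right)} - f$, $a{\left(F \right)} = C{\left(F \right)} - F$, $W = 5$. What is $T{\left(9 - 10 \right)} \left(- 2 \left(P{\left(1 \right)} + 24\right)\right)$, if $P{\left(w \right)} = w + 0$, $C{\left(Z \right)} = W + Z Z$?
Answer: $-400$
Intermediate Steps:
$C{\left(Z \right)} = 5 + Z^{2}$ ($C{\left(Z \right)} = 5 + Z Z = 5 + Z^{2}$)
$P{\left(w \right)} = w$
$a{\left(F \right)} = 5 + F^{2} - F$ ($a{\left(F \right)} = \left(5 + F^{2}\right) - F = 5 + F^{2} - F$)
$T{\left(f \right)} = 5 + f^{2} - 2 f$ ($T{\left(f \right)} = \left(5 + f^{2} - f\right) - f = 5 + f^{2} - 2 f$)
$T{\left(9 - 10 \right)} \left(- 2 \left(P{\left(1 \right)} + 24\right)\right) = \left(5 + \left(9 - 10\right)^{2} - 2 \left(9 - 10\right)\right) \left(- 2 \left(1 + 24\right)\right) = \left(5 + \left(-1\right)^{2} - -2\right) \left(\left(-2\right) 25\right) = \left(5 + 1 + 2\right) \left(-50\right) = 8 \left(-50\right) = -400$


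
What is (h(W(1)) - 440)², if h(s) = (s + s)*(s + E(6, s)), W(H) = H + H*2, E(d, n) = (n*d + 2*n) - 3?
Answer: 87616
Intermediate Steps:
E(d, n) = -3 + 2*n + d*n (E(d, n) = (d*n + 2*n) - 3 = (2*n + d*n) - 3 = -3 + 2*n + d*n)
W(H) = 3*H (W(H) = H + 2*H = 3*H)
h(s) = 2*s*(-3 + 9*s) (h(s) = (s + s)*(s + (-3 + 2*s + 6*s)) = (2*s)*(s + (-3 + 8*s)) = (2*s)*(-3 + 9*s) = 2*s*(-3 + 9*s))
(h(W(1)) - 440)² = (6*(3*1)*(-1 + 3*(3*1)) - 440)² = (6*3*(-1 + 3*3) - 440)² = (6*3*(-1 + 9) - 440)² = (6*3*8 - 440)² = (144 - 440)² = (-296)² = 87616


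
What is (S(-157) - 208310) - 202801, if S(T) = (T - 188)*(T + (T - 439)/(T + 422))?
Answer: -18877014/53 ≈ -3.5617e+5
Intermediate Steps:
S(T) = (-188 + T)*(T + (-439 + T)/(422 + T))
(S(-157) - 208310) - 202801 = ((82532 + (-157)³ - 79963*(-157) + 235*(-157)²)/(422 - 157) - 208310) - 202801 = ((82532 - 3869893 + 12554191 + 235*24649)/265 - 208310) - 202801 = ((82532 - 3869893 + 12554191 + 5792515)/265 - 208310) - 202801 = ((1/265)*14559345 - 208310) - 202801 = (2911869/53 - 208310) - 202801 = -8128561/53 - 202801 = -18877014/53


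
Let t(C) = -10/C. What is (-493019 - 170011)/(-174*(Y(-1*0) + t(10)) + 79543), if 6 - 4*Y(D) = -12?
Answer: -331515/39467 ≈ -8.3998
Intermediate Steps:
Y(D) = 9/2 (Y(D) = 3/2 - ¼*(-12) = 3/2 + 3 = 9/2)
(-493019 - 170011)/(-174*(Y(-1*0) + t(10)) + 79543) = (-493019 - 170011)/(-174*(9/2 - 10/10) + 79543) = -663030/(-174*(9/2 - 10*⅒) + 79543) = -663030/(-174*(9/2 - 1) + 79543) = -663030/(-174*7/2 + 79543) = -663030/(-609 + 79543) = -663030/78934 = -663030*1/78934 = -331515/39467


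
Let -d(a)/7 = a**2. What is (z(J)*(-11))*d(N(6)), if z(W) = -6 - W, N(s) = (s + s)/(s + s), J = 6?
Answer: -924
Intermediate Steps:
N(s) = 1 (N(s) = (2*s)/((2*s)) = (2*s)*(1/(2*s)) = 1)
d(a) = -7*a**2
(z(J)*(-11))*d(N(6)) = ((-6 - 1*6)*(-11))*(-7*1**2) = ((-6 - 6)*(-11))*(-7*1) = -12*(-11)*(-7) = 132*(-7) = -924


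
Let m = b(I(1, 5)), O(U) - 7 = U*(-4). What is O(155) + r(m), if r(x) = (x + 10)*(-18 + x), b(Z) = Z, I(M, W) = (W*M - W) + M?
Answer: -800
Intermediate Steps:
O(U) = 7 - 4*U (O(U) = 7 + U*(-4) = 7 - 4*U)
I(M, W) = M - W + M*W (I(M, W) = (M*W - W) + M = (-W + M*W) + M = M - W + M*W)
m = 1 (m = 1 - 1*5 + 1*5 = 1 - 5 + 5 = 1)
r(x) = (-18 + x)*(10 + x) (r(x) = (10 + x)*(-18 + x) = (-18 + x)*(10 + x))
O(155) + r(m) = (7 - 4*155) + (-180 + 1**2 - 8*1) = (7 - 620) + (-180 + 1 - 8) = -613 - 187 = -800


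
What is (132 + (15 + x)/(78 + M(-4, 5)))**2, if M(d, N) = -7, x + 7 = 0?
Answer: 87984400/5041 ≈ 17454.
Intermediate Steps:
x = -7 (x = -7 + 0 = -7)
(132 + (15 + x)/(78 + M(-4, 5)))**2 = (132 + (15 - 7)/(78 - 7))**2 = (132 + 8/71)**2 = (9380/71)**2 = 87984400/5041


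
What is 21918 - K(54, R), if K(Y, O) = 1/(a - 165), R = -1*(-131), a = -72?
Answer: 5194567/237 ≈ 21918.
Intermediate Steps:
R = 131
K(Y, O) = -1/237 (K(Y, O) = 1/(-72 - 165) = 1/(-237) = -1/237)
21918 - K(54, R) = 21918 - 1*(-1/237) = 21918 + 1/237 = 5194567/237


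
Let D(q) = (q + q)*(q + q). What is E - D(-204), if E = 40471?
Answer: -125993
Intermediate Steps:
D(q) = 4*q**2 (D(q) = (2*q)*(2*q) = 4*q**2)
E - D(-204) = 40471 - 4*(-204)**2 = 40471 - 4*41616 = 40471 - 1*166464 = 40471 - 166464 = -125993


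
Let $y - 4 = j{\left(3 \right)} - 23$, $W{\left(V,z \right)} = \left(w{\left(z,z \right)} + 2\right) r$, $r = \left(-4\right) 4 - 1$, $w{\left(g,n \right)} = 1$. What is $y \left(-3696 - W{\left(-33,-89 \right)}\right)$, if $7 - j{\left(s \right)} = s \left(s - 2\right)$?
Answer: $54675$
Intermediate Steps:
$r = -17$ ($r = -16 - 1 = -17$)
$W{\left(V,z \right)} = -51$ ($W{\left(V,z \right)} = \left(1 + 2\right) \left(-17\right) = 3 \left(-17\right) = -51$)
$j{\left(s \right)} = 7 - s \left(-2 + s\right)$ ($j{\left(s \right)} = 7 - s \left(s - 2\right) = 7 - s \left(-2 + s\right)$)
$y = -15$ ($y = 4 + \left(\left(7 - 3^{2} + 2 \cdot 3\right) - 23\right) = 4 + \left(\left(7 - 9 + 6\right) - 23\right) = 4 + \left(4 - 23\right) = 4 - 19 = -15$)
$y \left(-3696 - W{\left(-33,-89 \right)}\right) = - 15 \left(-3696 - -51\right) = - 15 \left(-3696 + 51\right) = \left(-15\right) \left(-3645\right) = 54675$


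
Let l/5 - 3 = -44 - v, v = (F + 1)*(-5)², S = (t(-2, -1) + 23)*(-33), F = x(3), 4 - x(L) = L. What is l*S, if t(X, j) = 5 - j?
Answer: 435435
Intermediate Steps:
x(L) = 4 - L
F = 1 (F = 4 - 1*3 = 4 - 3 = 1)
S = -957 (S = ((5 - 1*(-1)) + 23)*(-33) = ((5 + 1) + 23)*(-33) = (6 + 23)*(-33) = 29*(-33) = -957)
v = 50 (v = (1 + 1)*(-5)² = 2*25 = 50)
l = -455 (l = 15 + 5*(-44 - 1*50) = 15 + 5*(-44 - 50) = 15 + 5*(-94) = 15 - 470 = -455)
l*S = -455*(-957) = 435435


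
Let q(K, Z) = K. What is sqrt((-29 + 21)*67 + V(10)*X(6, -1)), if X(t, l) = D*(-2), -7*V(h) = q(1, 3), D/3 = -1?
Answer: I*sqrt(26306)/7 ≈ 23.17*I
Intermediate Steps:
D = -3 (D = 3*(-1) = -3)
V(h) = -1/7 (V(h) = -1/7*1 = -1/7)
X(t, l) = 6 (X(t, l) = -3*(-2) = 6)
sqrt((-29 + 21)*67 + V(10)*X(6, -1)) = sqrt((-29 + 21)*67 - 1/7*6) = sqrt(-8*67 - 6/7) = sqrt(-536 - 6/7) = sqrt(-3758/7) = I*sqrt(26306)/7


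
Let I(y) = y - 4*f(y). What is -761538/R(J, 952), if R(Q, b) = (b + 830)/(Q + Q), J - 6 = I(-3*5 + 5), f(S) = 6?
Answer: 7107688/297 ≈ 23932.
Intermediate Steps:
I(y) = -24 + y (I(y) = y - 4*6 = y - 24 = -24 + y)
J = -28 (J = 6 + (-24 + (-3*5 + 5)) = 6 + (-24 + (-15 + 5)) = 6 + (-24 - 10) = 6 - 34 = -28)
R(Q, b) = (830 + b)/(2*Q) (R(Q, b) = (830 + b)/((2*Q)) = (830 + b)*(1/(2*Q)) = (830 + b)/(2*Q))
-761538/R(J, 952) = -761538*(-56/(830 + 952)) = -761538/((½)*(-1/28)*1782) = -761538/(-891/28) = -761538*(-28/891) = 7107688/297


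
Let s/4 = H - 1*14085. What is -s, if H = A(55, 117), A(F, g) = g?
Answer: 55872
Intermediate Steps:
H = 117
s = -55872 (s = 4*(117 - 1*14085) = 4*(117 - 14085) = 4*(-13968) = -55872)
-s = -1*(-55872) = 55872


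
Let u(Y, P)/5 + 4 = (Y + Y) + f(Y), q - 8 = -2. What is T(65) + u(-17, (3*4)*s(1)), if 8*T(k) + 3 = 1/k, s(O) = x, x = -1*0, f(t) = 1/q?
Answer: -147841/780 ≈ -189.54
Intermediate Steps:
q = 6 (q = 8 - 2 = 6)
f(t) = ⅙ (f(t) = 1/6 = ⅙)
x = 0
s(O) = 0
u(Y, P) = -115/6 + 10*Y (u(Y, P) = -20 + 5*((Y + Y) + ⅙) = -20 + 5*(2*Y + ⅙) = -20 + 5*(⅙ + 2*Y) = -20 + (⅚ + 10*Y) = -115/6 + 10*Y)
T(k) = -3/8 + 1/(8*k)
T(65) + u(-17, (3*4)*s(1)) = (⅛)*(1 - 3*65)/65 + (-115/6 + 10*(-17)) = (⅛)*(1/65)*(1 - 195) + (-115/6 - 170) = (⅛)*(1/65)*(-194) - 1135/6 = -97/260 - 1135/6 = -147841/780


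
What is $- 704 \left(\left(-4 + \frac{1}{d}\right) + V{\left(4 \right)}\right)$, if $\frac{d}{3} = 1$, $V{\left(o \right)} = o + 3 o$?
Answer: $- \frac{26048}{3} \approx -8682.7$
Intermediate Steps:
$V{\left(o \right)} = 4 o$
$d = 3$ ($d = 3 \cdot 1 = 3$)
$- 704 \left(\left(-4 + \frac{1}{d}\right) + V{\left(4 \right)}\right) = - 704 \left(\left(-4 + \frac{1}{3}\right) + 4 \cdot 4\right) = - 704 \left(\left(-4 + \frac{1}{3}\right) + 16\right) = - 704 \left(- \frac{11}{3} + 16\right) = \left(-704\right) \frac{37}{3} = - \frac{26048}{3}$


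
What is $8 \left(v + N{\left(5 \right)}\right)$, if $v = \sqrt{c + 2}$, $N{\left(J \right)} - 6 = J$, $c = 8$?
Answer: $88 + 8 \sqrt{10} \approx 113.3$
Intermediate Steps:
$N{\left(J \right)} = 6 + J$
$v = \sqrt{10}$ ($v = \sqrt{8 + 2} = \sqrt{10} \approx 3.1623$)
$8 \left(v + N{\left(5 \right)}\right) = 8 \left(\sqrt{10} + \left(6 + 5\right)\right) = 8 \left(\sqrt{10} + 11\right) = 8 \left(11 + \sqrt{10}\right) = 88 + 8 \sqrt{10}$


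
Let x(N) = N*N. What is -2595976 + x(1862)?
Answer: 871068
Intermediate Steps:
x(N) = N**2
-2595976 + x(1862) = -2595976 + 1862**2 = -2595976 + 3467044 = 871068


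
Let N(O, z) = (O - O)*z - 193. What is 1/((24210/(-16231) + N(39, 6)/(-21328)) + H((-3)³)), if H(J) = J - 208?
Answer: -346174768/81864288777 ≈ -0.0042286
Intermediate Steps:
N(O, z) = -193 (N(O, z) = 0*z - 193 = 0 - 193 = -193)
H(J) = -208 + J
1/((24210/(-16231) + N(39, 6)/(-21328)) + H((-3)³)) = 1/((24210/(-16231) - 193/(-21328)) + (-208 + (-3)³)) = 1/((24210*(-1/16231) - 193*(-1/21328)) + (-208 - 27)) = 1/((-24210/16231 + 193/21328) - 235) = 1/(-513218297/346174768 - 235) = 1/(-81864288777/346174768) = -346174768/81864288777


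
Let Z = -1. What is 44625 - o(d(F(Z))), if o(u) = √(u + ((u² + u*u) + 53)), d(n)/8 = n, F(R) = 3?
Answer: 44625 - √1229 ≈ 44590.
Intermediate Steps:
d(n) = 8*n
o(u) = √(53 + u + 2*u²) (o(u) = √(u + ((u² + u²) + 53)) = √(u + (2*u² + 53)) = √(u + (53 + 2*u²)) = √(53 + u + 2*u²))
44625 - o(d(F(Z))) = 44625 - √(53 + 8*3 + 2*(8*3)²) = 44625 - √(53 + 24 + 2*24²) = 44625 - √(53 + 24 + 2*576) = 44625 - √(53 + 24 + 1152) = 44625 - √1229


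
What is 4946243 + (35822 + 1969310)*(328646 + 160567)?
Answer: 980941587359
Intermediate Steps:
4946243 + (35822 + 1969310)*(328646 + 160567) = 4946243 + 2005132*489213 = 4946243 + 980936641116 = 980941587359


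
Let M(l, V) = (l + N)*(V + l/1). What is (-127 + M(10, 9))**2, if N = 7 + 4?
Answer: 73984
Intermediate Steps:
N = 11
M(l, V) = (11 + l)*(V + l) (M(l, V) = (l + 11)*(V + l/1) = (11 + l)*(V + l*1) = (11 + l)*(V + l))
(-127 + M(10, 9))**2 = (-127 + (10**2 + 11*9 + 11*10 + 9*10))**2 = (-127 + (100 + 99 + 110 + 90))**2 = (-127 + 399)**2 = 272**2 = 73984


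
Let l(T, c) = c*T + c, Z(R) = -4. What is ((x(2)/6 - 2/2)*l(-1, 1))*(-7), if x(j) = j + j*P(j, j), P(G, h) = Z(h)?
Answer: 0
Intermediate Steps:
P(G, h) = -4
x(j) = -3*j (x(j) = j + j*(-4) = j - 4*j = -3*j)
l(T, c) = c + T*c (l(T, c) = T*c + c = c + T*c)
((x(2)/6 - 2/2)*l(-1, 1))*(-7) = ((-3*2/6 - 2/2)*(1*(1 - 1)))*(-7) = ((-6*⅙ - 2*½)*(1*0))*(-7) = ((-1 - 1)*0)*(-7) = -2*0*(-7) = 0*(-7) = 0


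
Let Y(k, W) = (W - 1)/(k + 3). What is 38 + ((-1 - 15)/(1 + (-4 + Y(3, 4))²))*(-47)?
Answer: 5022/53 ≈ 94.755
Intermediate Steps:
Y(k, W) = (-1 + W)/(3 + k)
38 + ((-1 - 15)/(1 + (-4 + Y(3, 4))²))*(-47) = 38 + ((-1 - 15)/(1 + (-4 + (-1 + 4)/(3 + 3))²))*(-47) = 38 - 16/(1 + (-4 + 3/6)²)*(-47) = 38 - 16/(1 + (-4 + (⅙)*3)²)*(-47) = 38 - 16/(1 + (-4 + ½)²)*(-47) = 38 - 16/(1 + (-7/2)²)*(-47) = 38 - 16/(1 + 49/4)*(-47) = 38 - 16/53/4*(-47) = 38 - 16*4/53*(-47) = 38 - 64/53*(-47) = 38 + 3008/53 = 5022/53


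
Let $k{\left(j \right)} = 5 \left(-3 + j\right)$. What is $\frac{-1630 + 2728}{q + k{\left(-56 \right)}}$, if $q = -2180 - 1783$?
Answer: $- \frac{549}{2129} \approx -0.25787$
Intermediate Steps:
$k{\left(j \right)} = -15 + 5 j$
$q = -3963$
$\frac{-1630 + 2728}{q + k{\left(-56 \right)}} = \frac{-1630 + 2728}{-3963 + \left(-15 + 5 \left(-56\right)\right)} = \frac{1098}{-3963 - 295} = \frac{1098}{-4258} = 1098 \left(- \frac{1}{4258}\right) = - \frac{549}{2129}$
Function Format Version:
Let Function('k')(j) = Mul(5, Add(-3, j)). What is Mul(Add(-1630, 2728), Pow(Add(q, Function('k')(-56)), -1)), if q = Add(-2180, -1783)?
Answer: Rational(-549, 2129) ≈ -0.25787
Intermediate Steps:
Function('k')(j) = Add(-15, Mul(5, j))
q = -3963
Mul(Add(-1630, 2728), Pow(Add(q, Function('k')(-56)), -1)) = Mul(Add(-1630, 2728), Pow(Add(-3963, Add(-15, Mul(5, -56))), -1)) = Mul(1098, Pow(Add(-3963, Add(-15, -280)), -1)) = Mul(1098, Pow(Add(-3963, -295), -1)) = Mul(1098, Pow(-4258, -1)) = Mul(1098, Rational(-1, 4258)) = Rational(-549, 2129)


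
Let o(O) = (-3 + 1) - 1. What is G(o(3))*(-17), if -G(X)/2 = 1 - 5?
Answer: -136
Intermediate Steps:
o(O) = -3 (o(O) = -2 - 1 = -3)
G(X) = 8 (G(X) = -2*(1 - 5) = -2*(-4) = 8)
G(o(3))*(-17) = 8*(-17) = -136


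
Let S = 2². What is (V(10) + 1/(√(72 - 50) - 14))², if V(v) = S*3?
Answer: 2150749/15138 - 1037*√22/7569 ≈ 141.43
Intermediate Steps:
S = 4
V(v) = 12 (V(v) = 4*3 = 12)
(V(10) + 1/(√(72 - 50) - 14))² = (12 + 1/(√(72 - 50) - 14))² = (12 + 1/(√22 - 14))² = (12 + 1/(-14 + √22))²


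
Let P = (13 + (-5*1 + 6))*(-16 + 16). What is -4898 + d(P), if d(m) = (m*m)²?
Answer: -4898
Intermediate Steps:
P = 0 (P = (13 + (-5 + 6))*0 = (13 + 1)*0 = 14*0 = 0)
d(m) = m⁴ (d(m) = (m²)² = m⁴)
-4898 + d(P) = -4898 + 0⁴ = -4898 + 0 = -4898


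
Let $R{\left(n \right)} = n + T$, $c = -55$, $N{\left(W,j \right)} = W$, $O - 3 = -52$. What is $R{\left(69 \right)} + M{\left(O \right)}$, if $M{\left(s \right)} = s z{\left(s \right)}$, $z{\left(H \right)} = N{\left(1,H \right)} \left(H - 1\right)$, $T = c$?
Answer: $2464$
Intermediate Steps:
$O = -49$ ($O = 3 - 52 = -49$)
$T = -55$
$z{\left(H \right)} = -1 + H$ ($z{\left(H \right)} = 1 \left(H - 1\right) = 1 \left(-1 + H\right) = -1 + H$)
$R{\left(n \right)} = -55 + n$ ($R{\left(n \right)} = n - 55 = -55 + n$)
$M{\left(s \right)} = s \left(-1 + s\right)$
$R{\left(69 \right)} + M{\left(O \right)} = \left(-55 + 69\right) - 49 \left(-1 - 49\right) = 14 - -2450 = 14 + 2450 = 2464$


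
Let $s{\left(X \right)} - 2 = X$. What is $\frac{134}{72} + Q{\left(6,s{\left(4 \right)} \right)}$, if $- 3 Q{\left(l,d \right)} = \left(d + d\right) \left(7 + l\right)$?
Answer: $- \frac{1805}{36} \approx -50.139$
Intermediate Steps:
$s{\left(X \right)} = 2 + X$
$Q{\left(l,d \right)} = - \frac{2 d \left(7 + l\right)}{3}$ ($Q{\left(l,d \right)} = - \frac{\left(d + d\right) \left(7 + l\right)}{3} = - \frac{2 d \left(7 + l\right)}{3}$)
$\frac{134}{72} + Q{\left(6,s{\left(4 \right)} \right)} = \frac{134}{72} - \frac{2 \left(2 + 4\right) \left(7 + 6\right)}{3} = 134 \cdot \frac{1}{72} - 4 \cdot 13 = \frac{67}{36} - 52 = - \frac{1805}{36}$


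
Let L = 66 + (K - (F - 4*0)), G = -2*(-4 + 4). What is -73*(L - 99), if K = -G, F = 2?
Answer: 2555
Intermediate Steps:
G = 0 (G = -2*0 = 0)
K = 0 (K = -1*0 = 0)
L = 64 (L = 66 + (0 - (2 - 4*0)) = 66 + (0 - (2 + 0)) = 66 + (0 - 1*2) = 66 + (0 - 2) = 66 - 2 = 64)
-73*(L - 99) = -73*(64 - 99) = -73*(-35) = 2555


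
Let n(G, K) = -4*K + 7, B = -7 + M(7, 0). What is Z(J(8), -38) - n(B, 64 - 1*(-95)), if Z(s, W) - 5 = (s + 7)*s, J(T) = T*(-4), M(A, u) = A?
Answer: 1434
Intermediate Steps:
J(T) = -4*T
Z(s, W) = 5 + s*(7 + s) (Z(s, W) = 5 + (s + 7)*s = 5 + (7 + s)*s = 5 + s*(7 + s))
B = 0 (B = -7 + 7 = 0)
n(G, K) = 7 - 4*K
Z(J(8), -38) - n(B, 64 - 1*(-95)) = (5 + (-4*8)² + 7*(-4*8)) - (7 - 4*(64 - 1*(-95))) = (5 + (-32)² + 7*(-32)) - (7 - 4*(64 + 95)) = (5 + 1024 - 224) - (7 - 4*159) = 805 - (7 - 636) = 805 - 1*(-629) = 805 + 629 = 1434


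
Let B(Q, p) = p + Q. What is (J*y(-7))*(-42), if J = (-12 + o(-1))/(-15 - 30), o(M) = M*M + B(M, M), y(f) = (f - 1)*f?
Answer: -10192/15 ≈ -679.47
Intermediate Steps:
B(Q, p) = Q + p
y(f) = f*(-1 + f) (y(f) = (-1 + f)*f = f*(-1 + f))
o(M) = M² + 2*M (o(M) = M*M + (M + M) = M² + 2*M)
J = 13/45 (J = (-12 - (2 - 1))/(-15 - 30) = (-12 - 1*1)/(-45) = (-12 - 1)*(-1/45) = -13*(-1/45) = 13/45 ≈ 0.28889)
(J*y(-7))*(-42) = (13*(-7*(-1 - 7))/45)*(-42) = (13*(-7*(-8))/45)*(-42) = ((13/45)*56)*(-42) = (728/45)*(-42) = -10192/15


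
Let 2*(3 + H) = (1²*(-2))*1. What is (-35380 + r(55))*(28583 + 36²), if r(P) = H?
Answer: -1057238536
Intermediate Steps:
H = -4 (H = -3 + ((1²*(-2))*1)/2 = -3 + ((1*(-2))*1)/2 = -3 + (-2*1)/2 = -3 + (½)*(-2) = -3 - 1 = -4)
r(P) = -4
(-35380 + r(55))*(28583 + 36²) = (-35380 - 4)*(28583 + 36²) = -35384*(28583 + 1296) = -35384*29879 = -1057238536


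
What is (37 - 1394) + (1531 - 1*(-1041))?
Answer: 1215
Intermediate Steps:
(37 - 1394) + (1531 - 1*(-1041)) = -1357 + (1531 + 1041) = -1357 + 2572 = 1215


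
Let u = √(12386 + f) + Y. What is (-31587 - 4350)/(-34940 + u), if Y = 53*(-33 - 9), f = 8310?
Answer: 667817271/690645430 + 35937*√5174/690645430 ≈ 0.97069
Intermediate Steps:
Y = -2226 (Y = 53*(-42) = -2226)
u = -2226 + 2*√5174 (u = √(12386 + 8310) - 2226 = √20696 - 2226 = 2*√5174 - 2226 = -2226 + 2*√5174 ≈ -2082.1)
(-31587 - 4350)/(-34940 + u) = (-31587 - 4350)/(-34940 + (-2226 + 2*√5174)) = -35937/(-37166 + 2*√5174)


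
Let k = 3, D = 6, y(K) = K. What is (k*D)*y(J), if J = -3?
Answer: -54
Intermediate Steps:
(k*D)*y(J) = (3*6)*(-3) = 18*(-3) = -54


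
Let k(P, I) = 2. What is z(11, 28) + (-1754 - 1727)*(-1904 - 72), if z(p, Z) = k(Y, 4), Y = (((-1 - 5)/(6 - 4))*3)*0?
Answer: 6878458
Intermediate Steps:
Y = 0 (Y = (-6/2*3)*0 = (-6*1/2*3)*0 = -3*3*0 = -9*0 = 0)
z(p, Z) = 2
z(11, 28) + (-1754 - 1727)*(-1904 - 72) = 2 + (-1754 - 1727)*(-1904 - 72) = 2 - 3481*(-1976) = 2 + 6878456 = 6878458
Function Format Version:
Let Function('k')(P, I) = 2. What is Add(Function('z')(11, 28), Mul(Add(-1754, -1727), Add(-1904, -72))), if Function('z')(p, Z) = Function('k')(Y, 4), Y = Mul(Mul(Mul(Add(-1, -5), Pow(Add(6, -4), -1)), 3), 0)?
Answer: 6878458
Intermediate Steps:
Y = 0 (Y = Mul(Mul(Mul(-6, Pow(2, -1)), 3), 0) = Mul(Mul(Mul(-6, Rational(1, 2)), 3), 0) = Mul(Mul(-3, 3), 0) = Mul(-9, 0) = 0)
Function('z')(p, Z) = 2
Add(Function('z')(11, 28), Mul(Add(-1754, -1727), Add(-1904, -72))) = Add(2, Mul(Add(-1754, -1727), Add(-1904, -72))) = Add(2, Mul(-3481, -1976)) = Add(2, 6878456) = 6878458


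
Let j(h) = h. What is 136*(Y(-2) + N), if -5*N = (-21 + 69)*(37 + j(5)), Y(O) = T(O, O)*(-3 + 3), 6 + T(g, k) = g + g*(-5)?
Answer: -274176/5 ≈ -54835.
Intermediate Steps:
T(g, k) = -6 - 4*g (T(g, k) = -6 + (g + g*(-5)) = -6 + (g - 5*g) = -6 - 4*g)
Y(O) = 0 (Y(O) = (-6 - 4*O)*(-3 + 3) = (-6 - 4*O)*0 = 0)
N = -2016/5 (N = -(-21 + 69)*(37 + 5)/5 = -48*42/5 = -1/5*2016 = -2016/5 ≈ -403.20)
136*(Y(-2) + N) = 136*(0 - 2016/5) = 136*(-2016/5) = -274176/5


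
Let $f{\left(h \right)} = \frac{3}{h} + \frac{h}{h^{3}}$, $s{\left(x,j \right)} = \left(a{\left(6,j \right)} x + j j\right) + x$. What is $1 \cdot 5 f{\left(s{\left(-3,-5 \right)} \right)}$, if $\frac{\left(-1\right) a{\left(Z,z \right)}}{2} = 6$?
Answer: $\frac{875}{3364} \approx 0.26011$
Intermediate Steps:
$a{\left(Z,z \right)} = -12$ ($a{\left(Z,z \right)} = \left(-2\right) 6 = -12$)
$s{\left(x,j \right)} = j^{2} - 11 x$ ($s{\left(x,j \right)} = \left(- 12 x + j j\right) + x = \left(- 12 x + j^{2}\right) + x = \left(j^{2} - 12 x\right) + x = j^{2} - 11 x$)
$f{\left(h \right)} = \frac{1}{h^{2}} + \frac{3}{h}$ ($f{\left(h \right)} = \frac{3}{h} + \frac{h}{h^{3}} = \frac{3}{h} + \frac{1}{h^{2}} = \frac{1}{h^{2}} + \frac{3}{h}$)
$1 \cdot 5 f{\left(s{\left(-3,-5 \right)} \right)} = 1 \cdot 5 \frac{1 + 3 \left(\left(-5\right)^{2} - -33\right)}{\left(\left(-5\right)^{2} - -33\right)^{2}} = 5 \frac{1 + 3 \left(25 + 33\right)}{\left(25 + 33\right)^{2}} = 5 \frac{1 + 3 \cdot 58}{3364} = 5 \frac{1 + 174}{3364} = 5 \cdot \frac{1}{3364} \cdot 175 = 5 \cdot \frac{175}{3364} = \frac{875}{3364}$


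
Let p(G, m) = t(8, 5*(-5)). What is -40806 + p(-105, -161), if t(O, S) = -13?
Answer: -40819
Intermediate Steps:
p(G, m) = -13
-40806 + p(-105, -161) = -40806 - 13 = -40819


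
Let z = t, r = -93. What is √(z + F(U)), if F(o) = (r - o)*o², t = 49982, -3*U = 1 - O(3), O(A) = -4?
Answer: 2*√1006998/9 ≈ 223.00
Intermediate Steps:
U = -5/3 (U = -(1 - 1*(-4))/3 = -(1 + 4)/3 = -⅓*5 = -5/3 ≈ -1.6667)
F(o) = o²*(-93 - o) (F(o) = (-93 - o)*o² = o²*(-93 - o))
z = 49982
√(z + F(U)) = √(49982 + (-5/3)²*(-93 - 1*(-5/3))) = √(49982 + 25*(-93 + 5/3)/9) = √(49982 + (25/9)*(-274/3)) = √(49982 - 6850/27) = √(1342664/27) = 2*√1006998/9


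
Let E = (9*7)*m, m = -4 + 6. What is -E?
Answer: -126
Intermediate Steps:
m = 2
E = 126 (E = (9*7)*2 = 63*2 = 126)
-E = -1*126 = -126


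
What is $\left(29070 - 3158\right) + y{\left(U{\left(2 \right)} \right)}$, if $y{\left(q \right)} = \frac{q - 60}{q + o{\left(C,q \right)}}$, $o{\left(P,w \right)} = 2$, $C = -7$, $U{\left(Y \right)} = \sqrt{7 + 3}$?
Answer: $\frac{77801}{3} - \frac{31 \sqrt{10}}{3} \approx 25901.0$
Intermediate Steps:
$U{\left(Y \right)} = \sqrt{10}$
$y{\left(q \right)} = \frac{-60 + q}{2 + q}$ ($y{\left(q \right)} = \frac{q - 60}{q + 2} = \frac{-60 + q}{2 + q}$)
$\left(29070 - 3158\right) + y{\left(U{\left(2 \right)} \right)} = \left(29070 - 3158\right) + \frac{-60 + \sqrt{10}}{2 + \sqrt{10}} = 25912 + \frac{-60 + \sqrt{10}}{2 + \sqrt{10}}$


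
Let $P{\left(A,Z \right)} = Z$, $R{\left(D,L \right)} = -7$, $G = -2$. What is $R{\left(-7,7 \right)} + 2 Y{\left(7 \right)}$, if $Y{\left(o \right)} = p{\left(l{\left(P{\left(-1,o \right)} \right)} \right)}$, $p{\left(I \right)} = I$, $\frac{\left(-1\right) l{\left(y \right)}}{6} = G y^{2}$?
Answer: $1169$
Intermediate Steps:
$l{\left(y \right)} = 12 y^{2}$ ($l{\left(y \right)} = - 6 \left(- 2 y^{2}\right) = 12 y^{2}$)
$Y{\left(o \right)} = 12 o^{2}$
$R{\left(-7,7 \right)} + 2 Y{\left(7 \right)} = -7 + 2 \cdot 12 \cdot 7^{2} = -7 + 2 \cdot 12 \cdot 49 = -7 + 2 \cdot 588 = -7 + 1176 = 1169$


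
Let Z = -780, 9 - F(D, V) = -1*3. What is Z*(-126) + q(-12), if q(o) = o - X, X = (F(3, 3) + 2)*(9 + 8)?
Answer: 98030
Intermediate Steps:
F(D, V) = 12 (F(D, V) = 9 - (-1)*3 = 9 - 1*(-3) = 9 + 3 = 12)
X = 238 (X = (12 + 2)*(9 + 8) = 14*17 = 238)
q(o) = -238 + o (q(o) = o - 1*238 = o - 238 = -238 + o)
Z*(-126) + q(-12) = -780*(-126) + (-238 - 12) = 98280 - 250 = 98030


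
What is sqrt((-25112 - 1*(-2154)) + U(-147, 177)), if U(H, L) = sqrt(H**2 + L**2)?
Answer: sqrt(-22958 + 3*sqrt(5882)) ≈ 150.76*I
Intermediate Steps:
sqrt((-25112 - 1*(-2154)) + U(-147, 177)) = sqrt((-25112 - 1*(-2154)) + sqrt((-147)**2 + 177**2)) = sqrt((-25112 + 2154) + sqrt(21609 + 31329)) = sqrt(-22958 + sqrt(52938)) = sqrt(-22958 + 3*sqrt(5882))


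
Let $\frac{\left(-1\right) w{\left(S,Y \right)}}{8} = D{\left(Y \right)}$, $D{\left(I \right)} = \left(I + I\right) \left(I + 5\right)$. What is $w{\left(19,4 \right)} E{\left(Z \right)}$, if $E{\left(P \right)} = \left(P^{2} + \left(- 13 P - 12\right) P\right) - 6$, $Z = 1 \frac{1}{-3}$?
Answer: $1920$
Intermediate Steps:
$Z = - \frac{1}{3}$ ($Z = 1 \left(- \frac{1}{3}\right) = - \frac{1}{3} \approx -0.33333$)
$D{\left(I \right)} = 2 I \left(5 + I\right)$
$E{\left(P \right)} = -6 + P^{2} + P \left(-12 - 13 P\right)$ ($E{\left(P \right)} = \left(P^{2} + \left(-12 - 13 P\right) P\right) - 6 = \left(P^{2} + P \left(-12 - 13 P\right)\right) - 6 = -6 + P^{2} + P \left(-12 - 13 P\right)$)
$w{\left(S,Y \right)} = - 16 Y \left(5 + Y\right)$ ($w{\left(S,Y \right)} = - 8 \cdot 2 Y \left(5 + Y\right) = - 16 Y \left(5 + Y\right)$)
$w{\left(19,4 \right)} E{\left(Z \right)} = \left(-16\right) 4 \left(5 + 4\right) \left(-6 - -4 - 12 \left(- \frac{1}{3}\right)^{2}\right) = \left(-16\right) 4 \cdot 9 \left(-6 + 4 - \frac{4}{3}\right) = - 576 \left(-6 + 4 - \frac{4}{3}\right) = \left(-576\right) \left(- \frac{10}{3}\right) = 1920$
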